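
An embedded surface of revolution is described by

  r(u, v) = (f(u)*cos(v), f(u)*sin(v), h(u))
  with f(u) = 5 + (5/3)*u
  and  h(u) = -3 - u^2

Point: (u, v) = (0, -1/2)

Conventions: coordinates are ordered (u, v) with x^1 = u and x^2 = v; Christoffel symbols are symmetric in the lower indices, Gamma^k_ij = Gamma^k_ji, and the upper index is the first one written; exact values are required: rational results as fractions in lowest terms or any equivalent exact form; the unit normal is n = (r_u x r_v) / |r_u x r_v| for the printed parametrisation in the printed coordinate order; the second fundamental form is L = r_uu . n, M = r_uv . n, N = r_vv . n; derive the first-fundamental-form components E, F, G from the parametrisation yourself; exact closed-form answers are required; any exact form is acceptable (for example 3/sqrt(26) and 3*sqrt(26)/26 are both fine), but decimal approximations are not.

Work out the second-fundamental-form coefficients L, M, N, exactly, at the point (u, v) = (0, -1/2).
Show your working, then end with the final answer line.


f = 5, f' = 5/3, f'' = 0, h' = 0, h'' = -2
E = 25/9, F = 0, G = 25; answer radicand W^2 = 25/9
unnormalised second-form numerators: l = -10/3, m = 0, n = 0; L = l/sqrt(25/9), and similarly M = m/sqrt(W^2), N = n/sqrt(W^2)

Answer: L = -2, M = 0, N = 0


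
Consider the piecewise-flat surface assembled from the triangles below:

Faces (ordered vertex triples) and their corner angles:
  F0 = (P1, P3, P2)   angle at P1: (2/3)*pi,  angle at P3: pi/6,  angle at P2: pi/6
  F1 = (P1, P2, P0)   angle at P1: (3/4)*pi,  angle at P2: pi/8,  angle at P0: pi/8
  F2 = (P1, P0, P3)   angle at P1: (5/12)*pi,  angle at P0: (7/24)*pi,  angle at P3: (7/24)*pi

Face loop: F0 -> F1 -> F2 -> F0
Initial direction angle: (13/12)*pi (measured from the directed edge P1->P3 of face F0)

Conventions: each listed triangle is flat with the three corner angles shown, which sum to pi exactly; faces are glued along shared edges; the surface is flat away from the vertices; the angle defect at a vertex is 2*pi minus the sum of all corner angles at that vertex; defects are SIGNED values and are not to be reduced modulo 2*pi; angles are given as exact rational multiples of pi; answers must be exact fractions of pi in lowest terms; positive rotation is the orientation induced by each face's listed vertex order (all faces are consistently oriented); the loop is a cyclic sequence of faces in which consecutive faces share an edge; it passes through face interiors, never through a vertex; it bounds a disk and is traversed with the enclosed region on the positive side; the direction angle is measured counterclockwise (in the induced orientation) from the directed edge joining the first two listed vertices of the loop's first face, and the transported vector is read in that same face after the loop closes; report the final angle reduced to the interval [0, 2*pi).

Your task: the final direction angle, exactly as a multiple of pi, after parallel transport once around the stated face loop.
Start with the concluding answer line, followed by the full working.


Answer: final direction angle = (5/4)*pi

enclosed vertex P1: corner angles sum to (11/6)*pi, defect = 2*pi - (11/6)*pi = pi/6
by Gauss-Bonnet the loop rotates the vector by the enclosed defect sum (positive orientation, mod 2*pi)
final angle = (13/12)*pi + pi/6 = (5/4)*pi (mod 2*pi)


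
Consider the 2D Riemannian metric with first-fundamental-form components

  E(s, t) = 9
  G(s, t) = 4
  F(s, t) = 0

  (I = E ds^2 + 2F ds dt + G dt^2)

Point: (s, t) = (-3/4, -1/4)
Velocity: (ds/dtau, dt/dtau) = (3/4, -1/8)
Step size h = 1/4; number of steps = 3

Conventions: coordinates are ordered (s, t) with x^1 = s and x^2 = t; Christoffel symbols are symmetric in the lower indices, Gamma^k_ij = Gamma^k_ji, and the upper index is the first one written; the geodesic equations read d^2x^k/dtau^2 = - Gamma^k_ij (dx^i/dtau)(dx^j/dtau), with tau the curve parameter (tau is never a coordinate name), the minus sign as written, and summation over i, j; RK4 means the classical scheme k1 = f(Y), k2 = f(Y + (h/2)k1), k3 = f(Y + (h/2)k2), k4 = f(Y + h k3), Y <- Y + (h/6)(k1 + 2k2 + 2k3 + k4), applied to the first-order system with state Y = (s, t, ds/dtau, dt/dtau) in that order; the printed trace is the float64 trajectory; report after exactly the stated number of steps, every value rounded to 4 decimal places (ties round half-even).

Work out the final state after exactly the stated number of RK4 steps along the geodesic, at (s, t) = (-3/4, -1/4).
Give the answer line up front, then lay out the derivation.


Answer: s = -0.1875, t = -0.3438, ds/dtau = 0.7500, dt/dtau = -0.1250

f(Y) = (ds/dtau, dt/dtau, -Gamma^s_ij Y'^i Y'^j, -Gamma^t_ij Y'^i Y'^j) with the Gammas evaluated at the stage position; h = 0.250000; intermediate values shown to 6 dp
step 0: s = -0.7500, t = -0.2500, ds/dtau = 0.7500, dt/dtau = -0.1250
step 1:
  k1: at (s, t) = (-0.750000, -0.250000), (ds/dtau, dt/dtau) = (0.750000, -0.125000); Gamma_sss = 0.000000, Gamma_sst = 0.000000, Gamma_stt = 0.000000, Gamma_tss = 0.000000, Gamma_tst = 0.000000, Gamma_ttt = 0.000000; k1 = (0.750000, -0.125000, 0.000000, 0.000000)
  k2: at (s, t) = (-0.656250, -0.265625), (ds/dtau, dt/dtau) = (0.750000, -0.125000); Gamma_sss = 0.000000, Gamma_sst = 0.000000, Gamma_stt = 0.000000, Gamma_tss = 0.000000, Gamma_tst = 0.000000, Gamma_ttt = 0.000000; k2 = (0.750000, -0.125000, 0.000000, 0.000000)
  k3: at (s, t) = (-0.656250, -0.265625), (ds/dtau, dt/dtau) = (0.750000, -0.125000); Gamma_sss = 0.000000, Gamma_sst = 0.000000, Gamma_stt = 0.000000, Gamma_tss = 0.000000, Gamma_tst = 0.000000, Gamma_ttt = 0.000000; k3 = (0.750000, -0.125000, 0.000000, 0.000000)
  k4: at (s, t) = (-0.562500, -0.281250), (ds/dtau, dt/dtau) = (0.750000, -0.125000); Gamma_sss = 0.000000, Gamma_sst = 0.000000, Gamma_stt = 0.000000, Gamma_tss = 0.000000, Gamma_tst = 0.000000, Gamma_ttt = 0.000000; k4 = (0.750000, -0.125000, 0.000000, 0.000000)
  Y <- Y + (h/6)(k1 + 2k2 + 2k3 + k4): s = -0.5625, t = -0.2812, ds/dtau = 0.7500, dt/dtau = -0.1250
step 2:
  k1: at (s, t) = (-0.562500, -0.281250), (ds/dtau, dt/dtau) = (0.750000, -0.125000); Gamma_sss = 0.000000, Gamma_sst = 0.000000, Gamma_stt = 0.000000, Gamma_tss = 0.000000, Gamma_tst = 0.000000, Gamma_ttt = 0.000000; k1 = (0.750000, -0.125000, 0.000000, 0.000000)
  k2: at (s, t) = (-0.468750, -0.296875), (ds/dtau, dt/dtau) = (0.750000, -0.125000); Gamma_sss = 0.000000, Gamma_sst = 0.000000, Gamma_stt = 0.000000, Gamma_tss = 0.000000, Gamma_tst = 0.000000, Gamma_ttt = 0.000000; k2 = (0.750000, -0.125000, 0.000000, 0.000000)
  k3: at (s, t) = (-0.468750, -0.296875), (ds/dtau, dt/dtau) = (0.750000, -0.125000); Gamma_sss = 0.000000, Gamma_sst = 0.000000, Gamma_stt = 0.000000, Gamma_tss = 0.000000, Gamma_tst = 0.000000, Gamma_ttt = 0.000000; k3 = (0.750000, -0.125000, 0.000000, 0.000000)
  k4: at (s, t) = (-0.375000, -0.312500), (ds/dtau, dt/dtau) = (0.750000, -0.125000); Gamma_sss = 0.000000, Gamma_sst = 0.000000, Gamma_stt = 0.000000, Gamma_tss = 0.000000, Gamma_tst = 0.000000, Gamma_ttt = 0.000000; k4 = (0.750000, -0.125000, 0.000000, 0.000000)
  Y <- Y + (h/6)(k1 + 2k2 + 2k3 + k4): s = -0.3750, t = -0.3125, ds/dtau = 0.7500, dt/dtau = -0.1250
step 3:
  k1: at (s, t) = (-0.375000, -0.312500), (ds/dtau, dt/dtau) = (0.750000, -0.125000); Gamma_sss = 0.000000, Gamma_sst = 0.000000, Gamma_stt = 0.000000, Gamma_tss = 0.000000, Gamma_tst = 0.000000, Gamma_ttt = 0.000000; k1 = (0.750000, -0.125000, 0.000000, 0.000000)
  k2: at (s, t) = (-0.281250, -0.328125), (ds/dtau, dt/dtau) = (0.750000, -0.125000); Gamma_sss = 0.000000, Gamma_sst = 0.000000, Gamma_stt = 0.000000, Gamma_tss = 0.000000, Gamma_tst = 0.000000, Gamma_ttt = 0.000000; k2 = (0.750000, -0.125000, 0.000000, 0.000000)
  k3: at (s, t) = (-0.281250, -0.328125), (ds/dtau, dt/dtau) = (0.750000, -0.125000); Gamma_sss = 0.000000, Gamma_sst = 0.000000, Gamma_stt = 0.000000, Gamma_tss = 0.000000, Gamma_tst = 0.000000, Gamma_ttt = 0.000000; k3 = (0.750000, -0.125000, 0.000000, 0.000000)
  k4: at (s, t) = (-0.187500, -0.343750), (ds/dtau, dt/dtau) = (0.750000, -0.125000); Gamma_sss = 0.000000, Gamma_sst = 0.000000, Gamma_stt = 0.000000, Gamma_tss = 0.000000, Gamma_tst = 0.000000, Gamma_ttt = 0.000000; k4 = (0.750000, -0.125000, 0.000000, 0.000000)
  Y <- Y + (h/6)(k1 + 2k2 + 2k3 + k4): s = -0.1875, t = -0.3438, ds/dtau = 0.7500, dt/dtau = -0.1250


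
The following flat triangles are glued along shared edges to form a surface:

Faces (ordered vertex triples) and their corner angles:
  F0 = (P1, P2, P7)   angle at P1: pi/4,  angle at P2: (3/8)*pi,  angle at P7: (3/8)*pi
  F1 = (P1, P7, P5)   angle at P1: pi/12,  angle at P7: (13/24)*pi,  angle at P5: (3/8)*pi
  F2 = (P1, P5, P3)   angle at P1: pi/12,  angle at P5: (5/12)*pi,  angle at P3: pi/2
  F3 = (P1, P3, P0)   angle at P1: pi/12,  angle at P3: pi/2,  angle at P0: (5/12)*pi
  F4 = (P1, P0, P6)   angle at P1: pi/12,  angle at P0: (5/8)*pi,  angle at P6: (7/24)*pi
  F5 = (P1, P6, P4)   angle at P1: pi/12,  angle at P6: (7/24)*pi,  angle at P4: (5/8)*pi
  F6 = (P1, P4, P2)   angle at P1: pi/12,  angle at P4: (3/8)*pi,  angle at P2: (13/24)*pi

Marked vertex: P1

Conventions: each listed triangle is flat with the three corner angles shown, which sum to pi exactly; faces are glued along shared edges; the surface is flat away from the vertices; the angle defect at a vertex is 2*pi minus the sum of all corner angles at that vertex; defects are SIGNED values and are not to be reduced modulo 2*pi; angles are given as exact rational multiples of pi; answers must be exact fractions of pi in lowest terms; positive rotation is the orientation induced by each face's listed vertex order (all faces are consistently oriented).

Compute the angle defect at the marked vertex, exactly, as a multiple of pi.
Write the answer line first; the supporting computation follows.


Answer: defect(P1) = (5/4)*pi

Sum of corner angles at P1: (3/4)*pi
defect = 2*pi - (3/4)*pi


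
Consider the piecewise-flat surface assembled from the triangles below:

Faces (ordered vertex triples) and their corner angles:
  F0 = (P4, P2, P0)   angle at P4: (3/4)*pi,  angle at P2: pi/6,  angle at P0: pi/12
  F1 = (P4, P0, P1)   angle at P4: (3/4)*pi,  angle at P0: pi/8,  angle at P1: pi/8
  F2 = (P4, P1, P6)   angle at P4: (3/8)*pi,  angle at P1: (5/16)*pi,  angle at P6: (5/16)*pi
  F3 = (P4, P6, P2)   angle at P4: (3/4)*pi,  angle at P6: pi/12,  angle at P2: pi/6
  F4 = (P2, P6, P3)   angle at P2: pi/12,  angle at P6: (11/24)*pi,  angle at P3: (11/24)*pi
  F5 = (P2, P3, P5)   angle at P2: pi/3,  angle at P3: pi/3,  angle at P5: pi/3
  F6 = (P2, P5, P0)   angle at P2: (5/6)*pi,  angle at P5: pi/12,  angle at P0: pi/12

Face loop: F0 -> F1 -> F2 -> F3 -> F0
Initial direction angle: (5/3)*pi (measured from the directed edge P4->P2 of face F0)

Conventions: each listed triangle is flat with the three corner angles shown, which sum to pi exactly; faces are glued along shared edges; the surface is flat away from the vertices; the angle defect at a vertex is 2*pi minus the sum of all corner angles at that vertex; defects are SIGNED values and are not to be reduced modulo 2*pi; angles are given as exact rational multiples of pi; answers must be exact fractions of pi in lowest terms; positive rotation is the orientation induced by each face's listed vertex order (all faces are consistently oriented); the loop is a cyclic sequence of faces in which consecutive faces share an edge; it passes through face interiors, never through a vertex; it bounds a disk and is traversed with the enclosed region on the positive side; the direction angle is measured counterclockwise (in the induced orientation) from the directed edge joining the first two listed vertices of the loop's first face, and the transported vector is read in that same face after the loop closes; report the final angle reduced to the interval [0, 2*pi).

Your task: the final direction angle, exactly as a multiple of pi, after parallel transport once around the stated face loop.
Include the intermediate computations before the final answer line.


enclosed vertex P4: corner angles sum to (21/8)*pi, defect = 2*pi - (21/8)*pi = (-5/8)*pi
holonomy = initial angle + sum of enclosed defects (mod 2*pi), positive in the induced orientation
final angle = (5/3)*pi - (5/8)*pi = (25/24)*pi (mod 2*pi)

Answer: final direction angle = (25/24)*pi


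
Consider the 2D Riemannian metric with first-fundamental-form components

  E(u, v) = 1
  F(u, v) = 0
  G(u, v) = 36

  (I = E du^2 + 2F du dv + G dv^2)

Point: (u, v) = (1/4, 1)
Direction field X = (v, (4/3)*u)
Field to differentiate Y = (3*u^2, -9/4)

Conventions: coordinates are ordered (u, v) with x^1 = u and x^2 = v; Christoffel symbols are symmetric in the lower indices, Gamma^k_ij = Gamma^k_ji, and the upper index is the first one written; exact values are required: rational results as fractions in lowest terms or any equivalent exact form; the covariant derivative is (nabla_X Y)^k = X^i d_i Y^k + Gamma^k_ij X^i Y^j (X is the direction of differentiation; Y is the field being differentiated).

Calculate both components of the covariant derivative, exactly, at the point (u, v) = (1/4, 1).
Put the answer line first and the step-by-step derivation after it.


Answer: (nabla_X Y)^u = 3/2, (nabla_X Y)^v = 0

E = 1, F = 0, G = 36 at the point
E_u = 0, E_v = 0, F_u = 0, F_v = 0, G_u = 0, G_v = 0
EG - F^2 = 36;  g^inv = (1/36) * [[36, 0], [0, 1]]
first-kind symbols [ij,l] = (1/2)(d_i g_jl + d_j g_il - d_l g_ij): [uu,u] = E_u/2 = 0, [uu,v] = F_u - E_v/2 = 0, [uv,u] = E_v/2 = 0, [uv,v] = G_u/2 = 0, [vv,u] = F_v - G_u/2 = 0, [vv,v] = G_v/2 = 0
Gamma^u_ij = (G*[ij,u] - F*[ij,v])/(EG - F^2), Gamma^v_ij = (E*[ij,v] - F*[ij,u])/(EG - F^2)
Gamma_uuu = 0, Gamma_uuv = 0, Gamma_uvv = 0, Gamma_vuu = 0, Gamma_vuv = 0, Gamma_vvv = 0
X = (1, 1/3), Y = (3/16, -9/4) at the point


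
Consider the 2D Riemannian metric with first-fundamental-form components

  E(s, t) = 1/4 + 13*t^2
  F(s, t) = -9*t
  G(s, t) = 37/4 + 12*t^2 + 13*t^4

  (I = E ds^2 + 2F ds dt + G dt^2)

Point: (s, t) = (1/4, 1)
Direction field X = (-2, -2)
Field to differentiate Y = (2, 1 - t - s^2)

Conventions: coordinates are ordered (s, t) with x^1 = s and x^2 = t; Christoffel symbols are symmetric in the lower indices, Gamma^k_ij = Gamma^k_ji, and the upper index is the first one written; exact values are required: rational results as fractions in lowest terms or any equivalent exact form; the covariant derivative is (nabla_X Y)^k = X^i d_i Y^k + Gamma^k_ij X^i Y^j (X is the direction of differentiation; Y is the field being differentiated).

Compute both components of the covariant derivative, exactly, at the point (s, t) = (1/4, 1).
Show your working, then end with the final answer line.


E = 53/4, F = -9, G = 137/4 at the point
E_s = 0, E_t = 26, F_s = 0, F_t = -9, G_s = 0, G_t = 76
EG - F^2 = 5965/16;  g^inv = (16/5965) * [[137/4, 9], [9, 53/4]]
first-kind symbols [ij,l] = (1/2)(d_i g_jl + d_j g_il - d_l g_ij): [ss,s] = E_s/2 = 0, [ss,t] = F_s - E_t/2 = -13, [st,s] = E_t/2 = 13, [st,t] = G_s/2 = 0, [tt,s] = F_t - G_s/2 = -9, [tt,t] = G_t/2 = 38
Gamma^s_ij = (G*[ij,s] - F*[ij,t])/(EG - F^2), Gamma^t_ij = (E*[ij,t] - F*[ij,s])/(EG - F^2)
Gamma_sss = -1872/5965, Gamma_sst = 7124/5965, Gamma_stt = 108/1193, Gamma_tss = -2756/5965, Gamma_tst = 1872/5965, Gamma_ttt = 1352/1193
X = (-2, -2), Y = (2, -1/16) at the point

Answer: (nabla_X Y)^s = -4010/1193, (nabla_X Y)^t = 4502/1193


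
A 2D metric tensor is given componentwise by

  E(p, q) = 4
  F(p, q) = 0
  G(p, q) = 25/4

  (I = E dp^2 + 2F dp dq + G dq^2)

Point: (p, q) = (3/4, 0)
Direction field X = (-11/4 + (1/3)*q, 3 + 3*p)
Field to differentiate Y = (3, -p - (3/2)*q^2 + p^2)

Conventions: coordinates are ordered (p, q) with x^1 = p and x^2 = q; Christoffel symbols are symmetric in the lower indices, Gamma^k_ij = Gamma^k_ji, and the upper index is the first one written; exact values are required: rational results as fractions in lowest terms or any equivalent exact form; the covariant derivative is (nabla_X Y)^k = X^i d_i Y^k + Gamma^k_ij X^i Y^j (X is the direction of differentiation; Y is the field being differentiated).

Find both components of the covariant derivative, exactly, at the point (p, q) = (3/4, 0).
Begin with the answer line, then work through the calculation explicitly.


Answer: (nabla_X Y)^p = 0, (nabla_X Y)^q = -11/8

E = 4, F = 0, G = 25/4 at the point
E_p = 0, E_q = 0, F_p = 0, F_q = 0, G_p = 0, G_q = 0
EG - F^2 = 25;  g^inv = (1/25) * [[25/4, 0], [0, 4]]
first-kind symbols [ij,l] = (1/2)(d_i g_jl + d_j g_il - d_l g_ij): [pp,p] = E_p/2 = 0, [pp,q] = F_p - E_q/2 = 0, [pq,p] = E_q/2 = 0, [pq,q] = G_p/2 = 0, [qq,p] = F_q - G_p/2 = 0, [qq,q] = G_q/2 = 0
Gamma^p_ij = (G*[ij,p] - F*[ij,q])/(EG - F^2), Gamma^q_ij = (E*[ij,q] - F*[ij,p])/(EG - F^2)
Gamma_ppp = 0, Gamma_ppq = 0, Gamma_pqq = 0, Gamma_qpp = 0, Gamma_qpq = 0, Gamma_qqq = 0
X = (-11/4, 21/4), Y = (3, -3/16) at the point


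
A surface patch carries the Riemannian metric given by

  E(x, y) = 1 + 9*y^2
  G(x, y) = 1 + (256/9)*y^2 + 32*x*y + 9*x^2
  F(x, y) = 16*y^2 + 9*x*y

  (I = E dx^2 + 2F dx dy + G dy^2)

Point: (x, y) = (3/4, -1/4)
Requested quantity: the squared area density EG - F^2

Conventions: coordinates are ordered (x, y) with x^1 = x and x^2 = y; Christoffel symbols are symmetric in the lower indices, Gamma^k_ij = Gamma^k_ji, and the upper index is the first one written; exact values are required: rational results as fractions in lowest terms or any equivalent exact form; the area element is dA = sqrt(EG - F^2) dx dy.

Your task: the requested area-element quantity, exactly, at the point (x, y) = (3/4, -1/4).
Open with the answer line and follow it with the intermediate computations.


Answer: EG - F^2 = 173/72

E = 25/16, F = -11/16, G = 265/144; EG - F^2 = 173/72


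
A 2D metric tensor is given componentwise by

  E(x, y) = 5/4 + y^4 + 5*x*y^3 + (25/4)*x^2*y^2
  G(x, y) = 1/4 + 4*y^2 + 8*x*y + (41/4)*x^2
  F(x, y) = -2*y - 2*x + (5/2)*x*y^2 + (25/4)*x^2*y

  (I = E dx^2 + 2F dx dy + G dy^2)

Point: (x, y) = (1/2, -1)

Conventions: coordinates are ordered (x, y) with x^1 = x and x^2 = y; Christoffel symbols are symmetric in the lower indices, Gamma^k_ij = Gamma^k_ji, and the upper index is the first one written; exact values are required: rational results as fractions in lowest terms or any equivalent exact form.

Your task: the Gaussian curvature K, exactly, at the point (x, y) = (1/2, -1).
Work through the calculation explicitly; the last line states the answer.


E = 21/16, F = 11/16, G = 45/16, EG - F^2 = 103/32 at the point
E_x = 5/4, E_y = 3/8, F_x = -23/4, F_y = -47/16, G_x = 9/4, G_y = -4
E_yy = 1/8, F_xy = 5/4, G_xx = 41/2
Brioschi: K = (det M1 - det M2) / (EG - F^2)^2 with the standard first/second-derivative matrices M1, M2.
M1 = [[-E_yy/2 + F_xy - G_xx/2, E_x/2, F_x - E_y/2], [F_y - G_x/2, E, F], [G_y/2, F, G]] = [[-145/16, 5/8, -95/16], [-65/16, 21/16, 11/16], [-2, 11/16, 45/16]]; det M1 = -89665/4096
M2 = [[0, E_y/2, G_x/2], [E_y/2, E, F], [G_x/2, F, G]] = [[0, 3/16, 9/8], [3/16, 21/16, 11/16], [9/8, 11/16, 45/16]]; det M2 = -6021/4096
det M1 - det M2 = -20911/1024; K = -20911/1024 / (103/32)^2 = -20911/10609

Answer: K = -20911/10609


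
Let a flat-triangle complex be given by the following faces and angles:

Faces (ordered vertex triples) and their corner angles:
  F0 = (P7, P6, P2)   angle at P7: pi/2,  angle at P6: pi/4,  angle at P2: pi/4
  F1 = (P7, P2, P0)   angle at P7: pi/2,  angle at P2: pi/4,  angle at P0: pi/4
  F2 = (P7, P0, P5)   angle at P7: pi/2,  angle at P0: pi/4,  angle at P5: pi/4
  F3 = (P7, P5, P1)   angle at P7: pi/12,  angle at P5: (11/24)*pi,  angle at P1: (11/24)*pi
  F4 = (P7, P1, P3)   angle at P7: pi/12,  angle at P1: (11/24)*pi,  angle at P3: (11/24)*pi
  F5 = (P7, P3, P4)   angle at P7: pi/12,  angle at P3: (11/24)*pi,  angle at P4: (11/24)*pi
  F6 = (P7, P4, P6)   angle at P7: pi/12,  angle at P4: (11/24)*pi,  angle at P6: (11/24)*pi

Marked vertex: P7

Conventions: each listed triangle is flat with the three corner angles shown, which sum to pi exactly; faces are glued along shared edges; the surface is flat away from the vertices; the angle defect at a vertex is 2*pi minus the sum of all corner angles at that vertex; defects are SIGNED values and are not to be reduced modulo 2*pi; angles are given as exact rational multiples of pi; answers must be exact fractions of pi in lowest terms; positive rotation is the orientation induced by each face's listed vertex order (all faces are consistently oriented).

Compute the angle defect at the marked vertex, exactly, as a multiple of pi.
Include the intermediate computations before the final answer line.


Sum of corner angles at P7: (11/6)*pi
defect = 2*pi - (11/6)*pi

Answer: defect(P7) = pi/6


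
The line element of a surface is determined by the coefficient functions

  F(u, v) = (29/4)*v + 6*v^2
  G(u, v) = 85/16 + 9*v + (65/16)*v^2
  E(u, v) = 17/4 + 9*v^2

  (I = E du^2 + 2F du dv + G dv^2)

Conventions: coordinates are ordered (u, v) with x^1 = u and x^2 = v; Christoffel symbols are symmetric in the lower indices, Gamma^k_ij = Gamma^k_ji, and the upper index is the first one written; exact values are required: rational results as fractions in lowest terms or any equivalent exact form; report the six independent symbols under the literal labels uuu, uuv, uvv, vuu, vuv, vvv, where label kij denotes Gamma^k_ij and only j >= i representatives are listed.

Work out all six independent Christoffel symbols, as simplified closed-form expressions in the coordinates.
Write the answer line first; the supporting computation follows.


Answer: Gamma_uuu = (3456*v^3 + 4176*v^2)/(36*v^4 - 384*v^3 + 801*v^2 + 2448*v + 1445), Gamma_uuv = (2340*v^3 + 5184*v^2 + 3060*v)/(36*v^4 - 384*v^3 + 801*v^2 + 2448*v + 1445), Gamma_uvv = (1560*v^3 + 5184*v^2 + 6168*v + 2465)/(36*v^4 - 384*v^3 + 801*v^2 + 2448*v + 1445), Gamma_vuu = (-5184*v^3 - 2448*v)/(36*v^4 - 384*v^3 + 801*v^2 + 2448*v + 1445), Gamma_vuv = (-3456*v^3 - 4176*v^2)/(36*v^4 - 384*v^3 + 801*v^2 + 2448*v + 1445), Gamma_vvv = (-2268*v^3 - 5760*v^2 - 2259*v + 1224)/(36*v^4 - 384*v^3 + 801*v^2 + 2448*v + 1445)

E = 17/4 + 9*v^2; F = (29/4)*v + 6*v^2; G = 85/16 + 9*v + (65/16)*v^2
Gamma^k_ij = (1/2) g^{kl} (d_i g_jl + d_j g_il - d_l g_ij), with g^inv = (1/(EG-F^2)) [[G, -F], [-F, E]]
first partials: E_u = 0, E_v = 18*v, F_u = 0, F_v = 29/4 + 12*v, G_u = 0, G_v = 9 + (65/8)*v
D = EG - F^2 = 1445/64 + (153/4)*v + (801/64)*v^2 - 6*v^3 + (9/16)*v^4
expanded: Gamma^u_uu = (G E_u - 2F F_u + F E_v)/(2D), Gamma^u_uv = (G E_v - F G_u)/(2D), Gamma^u_vv = (2G F_v - G G_u - F G_v)/(2D), Gamma^v_uu = (2E F_u - E E_v - F E_u)/(2D), Gamma^v_uv = (E G_u - F E_v)/(2D), Gamma^v_vv = (E G_v - 2F F_v + F G_u)/(2D); substitute and cancel common factors


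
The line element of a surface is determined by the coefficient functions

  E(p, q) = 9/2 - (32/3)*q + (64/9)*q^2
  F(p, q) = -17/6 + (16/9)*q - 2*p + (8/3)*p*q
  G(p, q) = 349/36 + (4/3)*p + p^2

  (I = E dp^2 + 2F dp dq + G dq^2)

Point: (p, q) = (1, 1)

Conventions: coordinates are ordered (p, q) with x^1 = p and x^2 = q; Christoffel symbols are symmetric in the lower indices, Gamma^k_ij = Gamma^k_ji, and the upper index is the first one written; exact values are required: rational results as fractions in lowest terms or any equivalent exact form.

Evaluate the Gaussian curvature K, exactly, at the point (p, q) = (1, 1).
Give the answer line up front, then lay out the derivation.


Answer: K = -87512/651249

E = 17/18, F = -7/18, G = 433/36, EG - F^2 = 269/24 at the point
E_p = 0, E_q = 32/9, F_p = 2/3, F_q = 40/9, G_p = 10/3, G_q = 0
E_qq = 128/9, F_pq = 8/3, G_pp = 2
Evaluate Brioschi's two determinant matrices M1, M2 and divide by (EG - F^2)^2.
M1 = [[-E_qq/2 + F_pq - G_pp/2, E_p/2, F_p - E_q/2], [F_q - G_p/2, E, F], [G_q/2, F, G]] = [[-49/9, 0, -10/9], [25/9, 17/18, -7/18], [0, -7/18, 433/36]]; det M1 = -348887/5832
M2 = [[0, E_q/2, G_p/2], [E_q/2, E, F], [G_p/2, F, G]] = [[0, 16/9, 5/3], [16/9, 17/18, -7/18], [5/3, -7/18, 433/36]]; det M2 = -62609/1458
det M1 - det M2 = -10939/648; K = -10939/648 / (269/24)^2 = -87512/651249


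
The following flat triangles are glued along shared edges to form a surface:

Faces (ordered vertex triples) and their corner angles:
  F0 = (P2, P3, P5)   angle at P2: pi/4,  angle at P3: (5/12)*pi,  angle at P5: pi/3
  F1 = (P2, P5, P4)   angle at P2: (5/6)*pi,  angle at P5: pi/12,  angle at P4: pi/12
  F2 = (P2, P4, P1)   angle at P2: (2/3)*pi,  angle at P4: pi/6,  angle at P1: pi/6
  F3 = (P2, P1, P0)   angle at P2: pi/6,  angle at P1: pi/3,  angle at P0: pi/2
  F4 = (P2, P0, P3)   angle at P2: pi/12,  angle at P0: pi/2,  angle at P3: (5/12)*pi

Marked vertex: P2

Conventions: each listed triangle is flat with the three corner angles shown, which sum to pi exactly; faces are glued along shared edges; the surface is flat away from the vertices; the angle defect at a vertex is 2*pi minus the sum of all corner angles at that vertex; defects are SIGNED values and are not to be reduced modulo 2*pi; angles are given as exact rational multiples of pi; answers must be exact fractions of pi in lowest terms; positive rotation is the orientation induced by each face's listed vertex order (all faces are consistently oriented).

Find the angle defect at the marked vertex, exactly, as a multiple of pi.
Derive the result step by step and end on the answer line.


Sum of corner angles at P2: 2*pi
defect = 2*pi - 2*pi

Answer: defect(P2) = 0


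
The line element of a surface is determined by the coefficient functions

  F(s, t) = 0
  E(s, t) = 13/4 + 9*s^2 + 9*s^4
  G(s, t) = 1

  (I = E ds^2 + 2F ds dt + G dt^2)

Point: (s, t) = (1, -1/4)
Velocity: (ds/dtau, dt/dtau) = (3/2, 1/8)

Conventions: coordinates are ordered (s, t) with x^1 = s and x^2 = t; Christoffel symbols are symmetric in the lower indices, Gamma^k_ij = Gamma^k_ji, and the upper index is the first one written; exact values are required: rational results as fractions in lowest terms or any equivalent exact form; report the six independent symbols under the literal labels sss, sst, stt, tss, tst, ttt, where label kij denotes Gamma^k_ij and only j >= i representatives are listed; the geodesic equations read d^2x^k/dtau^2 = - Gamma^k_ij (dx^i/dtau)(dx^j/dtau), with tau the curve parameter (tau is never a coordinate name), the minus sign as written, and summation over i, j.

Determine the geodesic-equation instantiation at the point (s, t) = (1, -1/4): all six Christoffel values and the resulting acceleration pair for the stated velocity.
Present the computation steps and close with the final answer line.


E = 85/4, F = 0, G = 1 at the point
E_s = 54, E_t = 0, F_s = 0, F_t = 0, G_s = 0, G_t = 0
EG - F^2 = 85/4;  g^inv = (4/85) * [[1, 0], [0, 85/4]]
first-kind symbols [ij,l] = (1/2)(d_i g_jl + d_j g_il - d_l g_ij): [ss,s] = E_s/2 = 27, [ss,t] = F_s - E_t/2 = 0, [st,s] = E_t/2 = 0, [st,t] = G_s/2 = 0, [tt,s] = F_t - G_s/2 = 0, [tt,t] = G_t/2 = 0
Gamma^s_ij = (G*[ij,s] - F*[ij,t])/(EG - F^2), Gamma^t_ij = (E*[ij,t] - F*[ij,s])/(EG - F^2)
Gamma_sss = 108/85, Gamma_sst = 0, Gamma_stt = 0, Gamma_tss = 0, Gamma_tst = 0, Gamma_ttt = 0
d^2s/dtau^2 = -(Gamma_sss*(3/2)^2 + 2*Gamma_sst*(3/2)*(1/8) + Gamma_stt*(1/8)^2) = -243/85
d^2t/dtau^2 = -(Gamma_tss*(3/2)^2 + 2*Gamma_tst*(3/2)*(1/8) + Gamma_ttt*(1/8)^2) = 0

Answer: Gamma_sss = 108/85, Gamma_sst = 0, Gamma_stt = 0, Gamma_tss = 0, Gamma_tst = 0, Gamma_ttt = 0; accelerations (d^2s/dtau^2, d^2t/dtau^2) = (-243/85, 0)


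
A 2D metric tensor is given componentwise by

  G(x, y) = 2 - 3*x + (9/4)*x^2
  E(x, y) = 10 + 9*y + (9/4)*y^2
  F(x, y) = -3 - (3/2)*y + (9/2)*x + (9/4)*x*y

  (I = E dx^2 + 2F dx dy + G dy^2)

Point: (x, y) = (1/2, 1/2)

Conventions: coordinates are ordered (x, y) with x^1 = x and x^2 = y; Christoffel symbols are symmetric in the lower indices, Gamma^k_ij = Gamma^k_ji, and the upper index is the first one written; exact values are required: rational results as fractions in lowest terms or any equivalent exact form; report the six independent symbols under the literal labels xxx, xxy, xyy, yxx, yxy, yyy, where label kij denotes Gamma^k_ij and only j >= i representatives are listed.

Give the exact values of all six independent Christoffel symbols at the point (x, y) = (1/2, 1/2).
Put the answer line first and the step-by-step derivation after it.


Answer: Gamma_xxx = 0, Gamma_xxy = 45/121, Gamma_xyy = 0, Gamma_yxx = 0, Gamma_yxy = -3/121, Gamma_yyy = 0

E = 241/16, F = -15/16, G = 17/16 at the point
E_x = 0, E_y = 45/4, F_x = 45/8, F_y = -3/8, G_x = -3/4, G_y = 0
EG - F^2 = 121/8;  g^inv = (8/121) * [[17/16, 15/16], [15/16, 241/16]]
first-kind symbols [ij,l] = (1/2)(d_i g_jl + d_j g_il - d_l g_ij): [xx,x] = E_x/2 = 0, [xx,y] = F_x - E_y/2 = 0, [xy,x] = E_y/2 = 45/8, [xy,y] = G_x/2 = -3/8, [yy,x] = F_y - G_x/2 = 0, [yy,y] = G_y/2 = 0
Gamma^x_ij = (G*[ij,x] - F*[ij,y])/(EG - F^2), Gamma^y_ij = (E*[ij,y] - F*[ij,x])/(EG - F^2)


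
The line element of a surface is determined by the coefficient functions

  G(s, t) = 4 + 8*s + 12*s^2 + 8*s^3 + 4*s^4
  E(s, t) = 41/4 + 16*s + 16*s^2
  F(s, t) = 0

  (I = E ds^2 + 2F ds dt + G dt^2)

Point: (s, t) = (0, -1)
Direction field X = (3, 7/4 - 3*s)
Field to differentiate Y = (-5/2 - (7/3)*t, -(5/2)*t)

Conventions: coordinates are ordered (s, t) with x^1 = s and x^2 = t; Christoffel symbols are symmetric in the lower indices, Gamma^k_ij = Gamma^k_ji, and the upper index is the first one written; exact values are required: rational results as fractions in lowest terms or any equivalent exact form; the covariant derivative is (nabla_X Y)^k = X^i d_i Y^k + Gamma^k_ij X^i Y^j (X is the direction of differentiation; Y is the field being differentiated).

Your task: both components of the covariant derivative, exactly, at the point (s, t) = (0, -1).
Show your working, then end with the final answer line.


E = 41/4, F = 0, G = 4 at the point
E_s = 16, E_t = 0, F_s = 0, F_t = 0, G_s = 8, G_t = 0
EG - F^2 = 41;  g^inv = (1/41) * [[4, 0], [0, 41/4]]
first-kind symbols [ij,l] = (1/2)(d_i g_jl + d_j g_il - d_l g_ij): [ss,s] = E_s/2 = 8, [ss,t] = F_s - E_t/2 = 0, [st,s] = E_t/2 = 0, [st,t] = G_s/2 = 4, [tt,s] = F_t - G_s/2 = -4, [tt,t] = G_t/2 = 0
Gamma^s_ij = (G*[ij,s] - F*[ij,t])/(EG - F^2), Gamma^t_ij = (E*[ij,t] - F*[ij,s])/(EG - F^2)
Gamma_sss = 32/41, Gamma_sst = 0, Gamma_stt = -16/41, Gamma_tss = 0, Gamma_tst = 1, Gamma_ttt = 0
X = (3, 7/4), Y = (-1/6, 5/2) at the point

Answer: (nabla_X Y)^s = -3041/492, (nabla_X Y)^t = 17/6


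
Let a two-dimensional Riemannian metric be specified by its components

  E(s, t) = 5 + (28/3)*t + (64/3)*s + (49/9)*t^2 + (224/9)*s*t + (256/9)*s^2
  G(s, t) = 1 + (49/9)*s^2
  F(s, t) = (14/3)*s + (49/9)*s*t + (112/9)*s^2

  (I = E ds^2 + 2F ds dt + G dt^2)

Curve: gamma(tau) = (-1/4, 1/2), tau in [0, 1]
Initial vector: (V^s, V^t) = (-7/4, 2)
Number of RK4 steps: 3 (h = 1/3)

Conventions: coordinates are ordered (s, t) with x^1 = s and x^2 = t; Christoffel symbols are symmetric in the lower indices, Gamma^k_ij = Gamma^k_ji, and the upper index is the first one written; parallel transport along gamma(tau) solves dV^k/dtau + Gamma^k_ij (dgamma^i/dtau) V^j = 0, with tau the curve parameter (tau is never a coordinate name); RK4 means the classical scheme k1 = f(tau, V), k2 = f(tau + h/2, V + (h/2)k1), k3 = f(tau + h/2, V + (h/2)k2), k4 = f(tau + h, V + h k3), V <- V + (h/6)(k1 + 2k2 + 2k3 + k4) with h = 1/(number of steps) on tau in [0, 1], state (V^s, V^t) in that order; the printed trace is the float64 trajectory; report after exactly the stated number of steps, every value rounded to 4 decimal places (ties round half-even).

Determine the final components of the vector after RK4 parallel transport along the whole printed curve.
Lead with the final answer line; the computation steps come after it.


Answer: V^s = -1.7500, V^t = 2.0000

gamma'(tau) = (0, 0); f(tau, V)^k = -Gamma^k_ij(gamma(tau)) gamma'^i(tau) V^j; h = 1/3; intermediate values shown to 6 dp
curve data and Christoffel symbols at the stage parameters:
  tau = 0.000000: gamma = (-0.250000, 0.500000), gamma' = (0.000000, 0.000000); Gamma_sss = 2.079764, Gamma_sst = 0.909897, Gamma_stt = 0.000000, Gamma_tss = -0.661743, Gamma_tst = -0.289513, Gamma_ttt = 0.000000
  tau = 0.166667: gamma = (-0.250000, 0.500000), gamma' = (0.000000, 0.000000); Gamma_sss = 2.079764, Gamma_sst = 0.909897, Gamma_stt = 0.000000, Gamma_tss = -0.661743, Gamma_tst = -0.289513, Gamma_ttt = 0.000000
  tau = 0.333333: gamma = (-0.250000, 0.500000), gamma' = (0.000000, 0.000000); Gamma_sss = 2.079764, Gamma_sst = 0.909897, Gamma_stt = 0.000000, Gamma_tss = -0.661743, Gamma_tst = -0.289513, Gamma_ttt = 0.000000
  tau = 0.500000: gamma = (-0.250000, 0.500000), gamma' = (0.000000, 0.000000); Gamma_sss = 2.079764, Gamma_sst = 0.909897, Gamma_stt = 0.000000, Gamma_tss = -0.661743, Gamma_tst = -0.289513, Gamma_ttt = 0.000000
  tau = 0.666667: gamma = (-0.250000, 0.500000), gamma' = (0.000000, 0.000000); Gamma_sss = 2.079764, Gamma_sst = 0.909897, Gamma_stt = 0.000000, Gamma_tss = -0.661743, Gamma_tst = -0.289513, Gamma_ttt = 0.000000
  tau = 0.833333: gamma = (-0.250000, 0.500000), gamma' = (0.000000, 0.000000); Gamma_sss = 2.079764, Gamma_sst = 0.909897, Gamma_stt = 0.000000, Gamma_tss = -0.661743, Gamma_tst = -0.289513, Gamma_ttt = 0.000000
  tau = 1.000000: gamma = (-0.250000, 0.500000), gamma' = (0.000000, 0.000000); Gamma_sss = 2.079764, Gamma_sst = 0.909897, Gamma_stt = 0.000000, Gamma_tss = -0.661743, Gamma_tst = -0.289513, Gamma_ttt = 0.000000
step 0: V^s = -1.7500, V^t = 2.0000
step 1: k1 = (0.000000, 0.000000), k2 = (0.000000, 0.000000), k3 = (0.000000, 0.000000), k4 = (0.000000, 0.000000); V <- V + (h/6)(k1 + 2k2 + 2k3 + k4): V^s = -1.7500, V^t = 2.0000
step 2: k1 = (0.000000, 0.000000), k2 = (0.000000, 0.000000), k3 = (0.000000, 0.000000), k4 = (0.000000, 0.000000); V <- V + (h/6)(k1 + 2k2 + 2k3 + k4): V^s = -1.7500, V^t = 2.0000
step 3: k1 = (0.000000, 0.000000), k2 = (0.000000, 0.000000), k3 = (0.000000, 0.000000), k4 = (0.000000, 0.000000); V <- V + (h/6)(k1 + 2k2 + 2k3 + k4): V^s = -1.7500, V^t = 2.0000


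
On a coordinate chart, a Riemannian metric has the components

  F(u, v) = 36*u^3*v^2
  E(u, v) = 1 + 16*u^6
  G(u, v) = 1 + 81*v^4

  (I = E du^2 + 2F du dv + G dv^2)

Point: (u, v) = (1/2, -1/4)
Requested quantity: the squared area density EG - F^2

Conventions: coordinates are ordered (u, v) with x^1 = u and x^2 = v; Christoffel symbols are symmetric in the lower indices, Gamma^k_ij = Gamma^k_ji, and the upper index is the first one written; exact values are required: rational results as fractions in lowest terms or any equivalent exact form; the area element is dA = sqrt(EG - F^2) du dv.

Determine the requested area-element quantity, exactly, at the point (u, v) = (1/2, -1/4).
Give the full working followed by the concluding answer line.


E = 5/4, F = 9/32, G = 337/256; EG - F^2 = 401/256

Answer: EG - F^2 = 401/256


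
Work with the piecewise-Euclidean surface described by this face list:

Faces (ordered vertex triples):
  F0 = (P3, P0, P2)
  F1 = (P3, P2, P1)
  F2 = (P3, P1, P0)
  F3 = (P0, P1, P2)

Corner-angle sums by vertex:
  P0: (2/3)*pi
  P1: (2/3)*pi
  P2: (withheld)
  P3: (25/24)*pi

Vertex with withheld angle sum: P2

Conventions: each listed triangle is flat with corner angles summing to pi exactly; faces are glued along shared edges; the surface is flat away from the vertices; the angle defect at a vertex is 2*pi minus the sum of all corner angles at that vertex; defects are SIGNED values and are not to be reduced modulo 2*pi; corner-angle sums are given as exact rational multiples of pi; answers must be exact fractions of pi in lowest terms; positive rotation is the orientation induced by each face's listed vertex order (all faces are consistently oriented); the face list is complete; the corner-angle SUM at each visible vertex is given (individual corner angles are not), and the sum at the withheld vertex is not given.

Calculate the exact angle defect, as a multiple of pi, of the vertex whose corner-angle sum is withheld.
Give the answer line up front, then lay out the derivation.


Answer: defect(P2) = (3/8)*pi

V = 4, E = 6, F = 4; chi = V - E + F = 2
Gauss-Bonnet: total defect = 2*pi*chi = 4*pi; visible defects sum to (29/8)*pi


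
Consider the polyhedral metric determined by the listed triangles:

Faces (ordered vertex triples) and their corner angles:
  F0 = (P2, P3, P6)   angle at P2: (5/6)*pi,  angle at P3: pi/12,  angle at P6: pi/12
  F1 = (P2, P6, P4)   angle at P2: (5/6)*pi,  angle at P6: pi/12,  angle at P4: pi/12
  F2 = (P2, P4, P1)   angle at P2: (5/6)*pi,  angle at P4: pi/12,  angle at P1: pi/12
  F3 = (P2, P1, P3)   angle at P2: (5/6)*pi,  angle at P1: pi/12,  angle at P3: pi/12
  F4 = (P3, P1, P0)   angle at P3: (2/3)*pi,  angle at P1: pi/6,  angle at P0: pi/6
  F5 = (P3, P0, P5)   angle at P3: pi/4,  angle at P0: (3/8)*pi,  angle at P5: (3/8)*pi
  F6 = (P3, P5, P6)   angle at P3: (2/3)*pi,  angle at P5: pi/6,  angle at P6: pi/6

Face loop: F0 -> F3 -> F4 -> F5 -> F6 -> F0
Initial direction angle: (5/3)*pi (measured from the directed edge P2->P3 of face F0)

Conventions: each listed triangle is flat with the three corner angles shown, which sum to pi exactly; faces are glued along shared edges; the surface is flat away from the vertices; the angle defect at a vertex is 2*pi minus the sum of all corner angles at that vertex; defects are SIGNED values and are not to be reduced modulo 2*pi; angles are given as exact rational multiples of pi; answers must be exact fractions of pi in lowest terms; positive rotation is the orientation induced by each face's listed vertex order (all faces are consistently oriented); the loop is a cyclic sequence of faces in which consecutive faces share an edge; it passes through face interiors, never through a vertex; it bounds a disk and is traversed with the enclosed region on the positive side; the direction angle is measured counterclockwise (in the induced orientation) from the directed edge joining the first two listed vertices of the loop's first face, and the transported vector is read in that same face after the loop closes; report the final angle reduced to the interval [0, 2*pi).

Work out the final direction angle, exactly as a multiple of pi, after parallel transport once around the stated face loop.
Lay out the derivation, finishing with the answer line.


enclosed vertex P3: corner angles sum to (7/4)*pi, defect = 2*pi - (7/4)*pi = pi/4
summing the enclosed defects onto the initial angle, mod 2*pi in the induced orientation:
final angle = (5/3)*pi + pi/4 = (23/12)*pi (mod 2*pi)

Answer: final direction angle = (23/12)*pi


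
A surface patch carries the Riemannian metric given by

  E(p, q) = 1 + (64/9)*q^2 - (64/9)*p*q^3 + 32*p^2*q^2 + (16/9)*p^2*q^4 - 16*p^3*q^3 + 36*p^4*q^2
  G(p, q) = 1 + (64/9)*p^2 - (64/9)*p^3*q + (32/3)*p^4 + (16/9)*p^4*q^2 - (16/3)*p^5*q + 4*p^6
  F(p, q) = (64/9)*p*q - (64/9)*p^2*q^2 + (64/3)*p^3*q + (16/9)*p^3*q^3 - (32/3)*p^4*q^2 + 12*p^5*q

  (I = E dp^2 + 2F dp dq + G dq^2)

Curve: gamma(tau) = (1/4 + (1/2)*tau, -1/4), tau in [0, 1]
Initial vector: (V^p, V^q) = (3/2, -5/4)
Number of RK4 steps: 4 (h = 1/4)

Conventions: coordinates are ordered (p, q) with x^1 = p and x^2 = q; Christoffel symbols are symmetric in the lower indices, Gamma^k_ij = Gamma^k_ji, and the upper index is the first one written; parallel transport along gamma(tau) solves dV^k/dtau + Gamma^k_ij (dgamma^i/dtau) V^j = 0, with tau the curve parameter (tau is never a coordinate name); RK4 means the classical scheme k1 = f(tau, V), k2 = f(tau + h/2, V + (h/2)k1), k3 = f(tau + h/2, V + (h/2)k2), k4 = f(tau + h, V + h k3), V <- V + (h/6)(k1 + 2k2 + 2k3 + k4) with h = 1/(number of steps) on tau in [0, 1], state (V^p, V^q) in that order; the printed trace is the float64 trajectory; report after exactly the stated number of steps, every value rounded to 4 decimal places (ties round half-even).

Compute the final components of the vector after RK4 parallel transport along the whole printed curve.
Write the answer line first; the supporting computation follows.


Answer: V^p = 0.9028, V^q = -0.4115

gamma'(tau) = (1/2, 0); f(tau, V)^k = -Gamma^k_ij(gamma(tau)) gamma'^i(tau) V^j; h = 1/4; intermediate values shown to 6 dp
curve data and Christoffel symbols at the stage parameters:
  tau = 0.000000: gamma = (0.250000, -0.250000), gamma' = (0.500000, 0.000000); Gamma_ppp = 0.306091, Gamma_ppq = -1.178451, Gamma_pqq = 0.030609, Gamma_qpp = -0.281604, Gamma_qpq = 1.084175, Gamma_qqq = -0.028160
  tau = 0.125000: gamma = (0.312500, -0.250000), gamma' = (0.500000, 0.000000); Gamma_ppp = 0.334192, Gamma_ppq = -1.133012, Gamma_pqq = 0.042626, Gamma_qpp = -0.369128, Gamma_qpq = 1.251456, Gamma_qqq = -0.047083
  tau = 0.250000: gamma = (0.375000, -0.250000), gamma' = (0.500000, 0.000000); Gamma_ppp = 0.348202, Gamma_ppq = -1.083629, Gamma_pqq = 0.054031, Gamma_qpp = -0.441488, Gamma_qpq = 1.373942, Gamma_qqq = -0.068507
  tau = 0.375000: gamma = (0.437500, -0.250000), gamma' = (0.500000, 0.000000); Gamma_ppp = 0.351274, Gamma_ppq = -1.033506, Gamma_pqq = 0.064225, Gamma_qpp = -0.495906, Gamma_qpq = 1.459037, Gamma_qqq = -0.090669
  tau = 0.500000: gamma = (0.500000, -0.250000), gamma' = (0.500000, 0.000000); Gamma_ppp = 0.346424, Gamma_ppq = -0.984572, Gamma_pqq = 0.072931, Gamma_qpp = -0.532959, Gamma_qpq = 1.514727, Gamma_qqq = -0.112202
  tau = 0.625000: gamma = (0.562500, -0.250000), gamma' = (0.500000, 0.000000); Gamma_ppp = 0.336164, Gamma_ppq = -0.937800, Gamma_pqq = 0.080086, Gamma_qpp = -0.554948, Gamma_qpq = 1.548141, Gamma_qqq = -0.132208
  tau = 0.750000: gamma = (0.625000, -0.250000), gamma' = (0.500000, 0.000000); Gamma_ppp = 0.322434, Gamma_ppq = -0.893553, Gamma_pqq = 0.085754, Gamma_qpp = -0.564742, Gamma_qpq = 1.565056, Gamma_qqq = -0.150197
  tau = 0.875000: gamma = (0.687500, -0.250000), gamma' = (0.500000, 0.000000); Gamma_ppp = 0.306655, Gamma_ppq = -0.851861, Gamma_pqq = 0.090061, Gamma_qpp = -0.565138, Gamma_qpq = 1.569905, Gamma_qqq = -0.165975
  tau = 1.000000: gamma = (0.750000, -0.250000), gamma' = (0.500000, 0.000000); Gamma_ppp = 0.289842, Gamma_ppq = -0.812593, Gamma_pqq = 0.093164, Gamma_qpp = -0.558570, Gamma_qpq = 1.565991, Gamma_qqq = -0.179540
step 0: V^p = 1.5000, V^q = -1.2500
step 1: k1 = (-0.966100, 0.888812), k2 = (-0.875658, 0.967198), k3 = (-0.871996, 0.963153), k4 = (-0.770003, 0.976293); V <- V + (h/6)(k1 + 2k2 + 2k3 + k4): V^p = 1.2820, V^q = -1.0114
step 2: k1 = (-0.771206, 0.977819), k2 = (-0.667735, 0.942665), k3 = (-0.672277, 0.949078), k4 = (-0.574056, 0.883163); V <- V + (h/6)(k1 + 2k2 + 2k3 + k4): V^p = 1.1143, V^q = -0.7762
step 3: k1 = (-0.575142, 0.884834), k2 = (-0.487327, 0.804490), k3 = (-0.493881, 0.815309), k4 = (-0.415479, 0.727710); V <- V + (h/6)(k1 + 2k2 + 2k3 + k4): V^p = 0.9913, V^q = -0.5741
step 4: k1 = (-0.416287, 0.729126), k2 = (-0.349702, 0.644469), k3 = (-0.355485, 0.655128), k4 = (-0.297472, 0.573274); V <- V + (h/6)(k1 + 2k2 + 2k3 + k4): V^p = 0.9028, V^q = -0.4115
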